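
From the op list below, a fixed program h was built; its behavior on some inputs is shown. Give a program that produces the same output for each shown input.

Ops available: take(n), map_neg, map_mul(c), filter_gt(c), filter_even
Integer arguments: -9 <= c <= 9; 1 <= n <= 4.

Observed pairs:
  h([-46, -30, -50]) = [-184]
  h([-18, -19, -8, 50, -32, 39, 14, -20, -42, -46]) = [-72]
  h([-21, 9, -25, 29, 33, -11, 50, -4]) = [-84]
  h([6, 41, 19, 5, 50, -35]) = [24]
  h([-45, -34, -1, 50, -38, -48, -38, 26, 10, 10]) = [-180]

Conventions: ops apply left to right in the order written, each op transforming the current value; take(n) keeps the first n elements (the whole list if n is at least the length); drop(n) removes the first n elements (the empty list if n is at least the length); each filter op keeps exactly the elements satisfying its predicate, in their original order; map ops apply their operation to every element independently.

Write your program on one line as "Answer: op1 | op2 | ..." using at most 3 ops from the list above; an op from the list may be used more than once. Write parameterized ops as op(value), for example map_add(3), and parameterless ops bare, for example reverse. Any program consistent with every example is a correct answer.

take(4) | take(1) | map_mul(4)

Check, running the answer program on each example:
  [-46, -30, -50] -> [-46, -30, -50] -> [-46] -> [-184]
  [-18, -19, -8, 50, -32, 39, 14, -20, -42, -46] -> [-18, -19, -8, 50] -> [-18] -> [-72]
  [-21, 9, -25, 29, 33, -11, 50, -4] -> [-21, 9, -25, 29] -> [-21] -> [-84]
  [6, 41, 19, 5, 50, -35] -> [6, 41, 19, 5] -> [6] -> [24]
  [-45, -34, -1, 50, -38, -48, -38, 26, 10, 10] -> [-45, -34, -1, 50] -> [-45] -> [-180]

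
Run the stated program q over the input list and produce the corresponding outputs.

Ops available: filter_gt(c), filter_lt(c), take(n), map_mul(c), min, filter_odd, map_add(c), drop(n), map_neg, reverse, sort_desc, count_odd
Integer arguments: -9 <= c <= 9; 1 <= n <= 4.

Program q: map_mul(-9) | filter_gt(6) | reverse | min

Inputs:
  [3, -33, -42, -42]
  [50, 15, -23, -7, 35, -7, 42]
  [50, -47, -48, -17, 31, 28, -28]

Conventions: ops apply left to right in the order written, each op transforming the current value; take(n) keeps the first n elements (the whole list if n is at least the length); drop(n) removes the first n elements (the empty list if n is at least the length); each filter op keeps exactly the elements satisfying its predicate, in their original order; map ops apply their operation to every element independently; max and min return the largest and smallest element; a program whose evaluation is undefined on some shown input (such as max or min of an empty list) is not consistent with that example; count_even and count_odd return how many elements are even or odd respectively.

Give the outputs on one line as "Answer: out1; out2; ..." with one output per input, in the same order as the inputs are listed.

Execution, op by op:
  [3, -33, -42, -42] -> [-27, 297, 378, 378] -> [297, 378, 378] -> [378, 378, 297] -> 297
  [50, 15, -23, -7, 35, -7, 42] -> [-450, -135, 207, 63, -315, 63, -378] -> [207, 63, 63] -> [63, 63, 207] -> 63
  [50, -47, -48, -17, 31, 28, -28] -> [-450, 423, 432, 153, -279, -252, 252] -> [423, 432, 153, 252] -> [252, 153, 432, 423] -> 153

297; 63; 153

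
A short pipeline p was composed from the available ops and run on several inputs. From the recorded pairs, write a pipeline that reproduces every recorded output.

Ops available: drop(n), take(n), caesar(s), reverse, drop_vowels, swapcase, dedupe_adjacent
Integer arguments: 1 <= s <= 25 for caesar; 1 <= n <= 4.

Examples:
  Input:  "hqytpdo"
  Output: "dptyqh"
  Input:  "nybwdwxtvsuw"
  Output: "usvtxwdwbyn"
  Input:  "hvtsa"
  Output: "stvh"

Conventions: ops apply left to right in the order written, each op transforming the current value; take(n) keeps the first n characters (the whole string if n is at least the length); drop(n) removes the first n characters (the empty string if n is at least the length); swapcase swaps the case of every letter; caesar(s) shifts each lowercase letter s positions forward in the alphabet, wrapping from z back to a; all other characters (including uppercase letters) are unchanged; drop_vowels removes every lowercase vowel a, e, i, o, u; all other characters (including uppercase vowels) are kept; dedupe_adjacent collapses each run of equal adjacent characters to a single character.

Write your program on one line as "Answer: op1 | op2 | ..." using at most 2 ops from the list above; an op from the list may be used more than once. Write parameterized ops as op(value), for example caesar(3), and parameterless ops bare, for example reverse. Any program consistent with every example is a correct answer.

reverse | drop(1)

Check, running the answer program on each example:
  "hqytpdo" -> "odptyqh" -> "dptyqh"
  "nybwdwxtvsuw" -> "wusvtxwdwbyn" -> "usvtxwdwbyn"
  "hvtsa" -> "astvh" -> "stvh"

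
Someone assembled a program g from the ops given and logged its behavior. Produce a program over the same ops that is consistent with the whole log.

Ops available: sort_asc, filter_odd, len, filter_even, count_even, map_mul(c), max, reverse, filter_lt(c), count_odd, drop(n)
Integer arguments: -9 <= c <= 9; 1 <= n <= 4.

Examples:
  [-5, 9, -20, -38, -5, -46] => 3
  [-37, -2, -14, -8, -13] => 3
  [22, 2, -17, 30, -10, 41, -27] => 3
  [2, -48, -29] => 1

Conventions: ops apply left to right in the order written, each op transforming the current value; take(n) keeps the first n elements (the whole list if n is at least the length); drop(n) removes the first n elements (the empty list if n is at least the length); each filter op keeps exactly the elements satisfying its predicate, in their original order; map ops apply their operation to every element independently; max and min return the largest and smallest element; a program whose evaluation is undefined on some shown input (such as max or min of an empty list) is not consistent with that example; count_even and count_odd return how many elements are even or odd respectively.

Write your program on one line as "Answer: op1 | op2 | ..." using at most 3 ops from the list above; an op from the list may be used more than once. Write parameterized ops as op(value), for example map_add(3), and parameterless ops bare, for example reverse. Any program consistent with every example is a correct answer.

map_mul(7) | drop(1) | count_even

Check, running the answer program on each example:
  [-5, 9, -20, -38, -5, -46] -> [-35, 63, -140, -266, -35, -322] -> [63, -140, -266, -35, -322] -> 3
  [-37, -2, -14, -8, -13] -> [-259, -14, -98, -56, -91] -> [-14, -98, -56, -91] -> 3
  [22, 2, -17, 30, -10, 41, -27] -> [154, 14, -119, 210, -70, 287, -189] -> [14, -119, 210, -70, 287, -189] -> 3
  [2, -48, -29] -> [14, -336, -203] -> [-336, -203] -> 1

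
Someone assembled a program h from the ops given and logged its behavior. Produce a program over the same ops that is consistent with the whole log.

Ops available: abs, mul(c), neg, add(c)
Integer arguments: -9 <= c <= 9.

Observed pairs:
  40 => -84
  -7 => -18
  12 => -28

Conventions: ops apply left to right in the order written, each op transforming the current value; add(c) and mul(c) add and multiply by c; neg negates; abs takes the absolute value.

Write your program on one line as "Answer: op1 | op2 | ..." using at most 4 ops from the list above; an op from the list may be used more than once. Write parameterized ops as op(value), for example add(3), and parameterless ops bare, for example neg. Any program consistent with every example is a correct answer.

abs | mul(-2) | add(-4)

Check, running the answer program on each example:
  40 -> 40 -> -80 -> -84
  -7 -> 7 -> -14 -> -18
  12 -> 12 -> -24 -> -28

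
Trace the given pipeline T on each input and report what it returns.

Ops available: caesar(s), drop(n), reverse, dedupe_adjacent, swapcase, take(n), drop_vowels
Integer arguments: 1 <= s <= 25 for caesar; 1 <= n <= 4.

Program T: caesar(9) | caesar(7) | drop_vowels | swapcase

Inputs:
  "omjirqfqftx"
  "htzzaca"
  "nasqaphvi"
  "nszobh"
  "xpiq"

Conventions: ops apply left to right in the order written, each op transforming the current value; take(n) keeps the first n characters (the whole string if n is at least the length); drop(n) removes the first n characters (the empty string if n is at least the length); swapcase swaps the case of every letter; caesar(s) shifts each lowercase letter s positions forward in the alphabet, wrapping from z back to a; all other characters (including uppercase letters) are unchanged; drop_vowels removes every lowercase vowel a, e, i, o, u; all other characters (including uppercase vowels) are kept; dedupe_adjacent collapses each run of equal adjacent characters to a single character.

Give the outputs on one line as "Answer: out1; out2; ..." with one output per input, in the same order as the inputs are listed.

"CZYHGVGVJN"; "XJPPQSQ"; "DQGQFXLY"; "DPRX"; "NFYG"

Execution, op by op:
  "omjirqfqftx" -> "xvsrazozocg" -> "eczyhgvgvjn" -> "czyhgvgvjn" -> "CZYHGVGVJN"
  "htzzaca" -> "qciijlj" -> "xjppqsq" -> "xjppqsq" -> "XJPPQSQ"
  "nasqaphvi" -> "wjbzjyqer" -> "dqigqfxly" -> "dqgqfxly" -> "DQGQFXLY"
  "nszobh" -> "wbixkq" -> "diperx" -> "dprx" -> "DPRX"
  "xpiq" -> "gyrz" -> "nfyg" -> "nfyg" -> "NFYG"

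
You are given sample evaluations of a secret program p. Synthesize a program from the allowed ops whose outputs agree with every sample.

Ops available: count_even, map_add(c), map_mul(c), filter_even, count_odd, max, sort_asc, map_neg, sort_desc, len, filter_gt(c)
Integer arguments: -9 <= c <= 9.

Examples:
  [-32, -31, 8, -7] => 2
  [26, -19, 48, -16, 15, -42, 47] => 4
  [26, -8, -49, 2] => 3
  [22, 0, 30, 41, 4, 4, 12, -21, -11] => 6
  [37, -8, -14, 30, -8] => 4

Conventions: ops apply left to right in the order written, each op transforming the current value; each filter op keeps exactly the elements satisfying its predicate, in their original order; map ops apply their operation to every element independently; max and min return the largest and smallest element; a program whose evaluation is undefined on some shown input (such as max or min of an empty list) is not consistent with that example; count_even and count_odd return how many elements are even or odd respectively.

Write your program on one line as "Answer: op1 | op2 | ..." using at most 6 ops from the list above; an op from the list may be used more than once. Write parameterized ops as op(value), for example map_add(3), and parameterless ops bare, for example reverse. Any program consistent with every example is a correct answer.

map_add(6) | map_neg | map_add(-6) | map_add(3) | count_odd

Check, running the answer program on each example:
  [-32, -31, 8, -7] -> [-26, -25, 14, -1] -> [26, 25, -14, 1] -> [20, 19, -20, -5] -> [23, 22, -17, -2] -> 2
  [26, -19, 48, -16, 15, -42, 47] -> [32, -13, 54, -10, 21, -36, 53] -> [-32, 13, -54, 10, -21, 36, -53] -> [-38, 7, -60, 4, -27, 30, -59] -> [-35, 10, -57, 7, -24, 33, -56] -> 4
  [26, -8, -49, 2] -> [32, -2, -43, 8] -> [-32, 2, 43, -8] -> [-38, -4, 37, -14] -> [-35, -1, 40, -11] -> 3
  [22, 0, 30, 41, 4, 4, 12, -21, -11] -> [28, 6, 36, 47, 10, 10, 18, -15, -5] -> [-28, -6, -36, -47, -10, -10, -18, 15, 5] -> [-34, -12, -42, -53, -16, -16, -24, 9, -1] -> [-31, -9, -39, -50, -13, -13, -21, 12, 2] -> 6
  [37, -8, -14, 30, -8] -> [43, -2, -8, 36, -2] -> [-43, 2, 8, -36, 2] -> [-49, -4, 2, -42, -4] -> [-46, -1, 5, -39, -1] -> 4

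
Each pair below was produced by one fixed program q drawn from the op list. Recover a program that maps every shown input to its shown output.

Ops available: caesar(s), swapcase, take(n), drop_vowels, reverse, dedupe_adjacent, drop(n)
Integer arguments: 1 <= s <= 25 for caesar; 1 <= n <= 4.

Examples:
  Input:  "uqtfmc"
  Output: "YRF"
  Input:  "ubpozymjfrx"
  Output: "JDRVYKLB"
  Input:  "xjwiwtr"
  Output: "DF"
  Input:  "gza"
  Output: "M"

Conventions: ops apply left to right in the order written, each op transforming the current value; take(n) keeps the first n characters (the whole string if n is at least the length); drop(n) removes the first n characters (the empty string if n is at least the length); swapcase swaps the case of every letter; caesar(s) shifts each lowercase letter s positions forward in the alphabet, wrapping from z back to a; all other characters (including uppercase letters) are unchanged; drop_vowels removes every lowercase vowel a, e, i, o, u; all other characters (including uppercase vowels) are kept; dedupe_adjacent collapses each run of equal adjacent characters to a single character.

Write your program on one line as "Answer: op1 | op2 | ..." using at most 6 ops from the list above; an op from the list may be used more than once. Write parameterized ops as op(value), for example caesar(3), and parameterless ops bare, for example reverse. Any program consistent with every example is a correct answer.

drop(2) | caesar(1) | caesar(11) | drop_vowels | swapcase | reverse

Check, running the answer program on each example:
  "uqtfmc" -> "tfmc" -> "ugnd" -> "fryo" -> "fry" -> "FRY" -> "YRF"
  "ubpozymjfrx" -> "pozymjfrx" -> "qpaznkgsy" -> "balkyvrdj" -> "blkyvrdj" -> "BLKYVRDJ" -> "JDRVYKLB"
  "xjwiwtr" -> "wiwtr" -> "xjxus" -> "iuifd" -> "fd" -> "FD" -> "DF"
  "gza" -> "a" -> "b" -> "m" -> "m" -> "M" -> "M"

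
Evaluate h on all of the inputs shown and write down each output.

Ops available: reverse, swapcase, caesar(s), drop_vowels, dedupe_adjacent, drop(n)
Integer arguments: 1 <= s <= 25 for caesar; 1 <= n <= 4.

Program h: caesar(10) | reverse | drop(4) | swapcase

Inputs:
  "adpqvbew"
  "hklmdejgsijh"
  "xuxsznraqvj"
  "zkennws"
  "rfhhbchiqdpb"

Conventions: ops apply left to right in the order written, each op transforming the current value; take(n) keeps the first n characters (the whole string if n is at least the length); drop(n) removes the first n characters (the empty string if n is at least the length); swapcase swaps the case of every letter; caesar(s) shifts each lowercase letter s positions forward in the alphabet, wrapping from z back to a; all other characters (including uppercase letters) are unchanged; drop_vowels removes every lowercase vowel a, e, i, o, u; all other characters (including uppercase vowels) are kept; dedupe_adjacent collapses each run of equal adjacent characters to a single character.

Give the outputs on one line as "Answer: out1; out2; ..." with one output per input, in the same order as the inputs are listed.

Execution, op by op:
  "adpqvbew" -> "knzaflog" -> "golfaznk" -> "aznk" -> "AZNK"
  "hklmdejgsijh" -> "ruvwnotqcstr" -> "rtscqtonwvur" -> "qtonwvur" -> "QTONWVUR"
  "xuxsznraqvj" -> "hehcjxbkaft" -> "tfakbxjcheh" -> "bxjcheh" -> "BXJCHEH"
  "zkennws" -> "juoxxgc" -> "cgxxouj" -> "ouj" -> "OUJ"
  "rfhhbchiqdpb" -> "bprrlmrsanzl" -> "lznasrmlrrpb" -> "srmlrrpb" -> "SRMLRRPB"

"AZNK"; "QTONWVUR"; "BXJCHEH"; "OUJ"; "SRMLRRPB"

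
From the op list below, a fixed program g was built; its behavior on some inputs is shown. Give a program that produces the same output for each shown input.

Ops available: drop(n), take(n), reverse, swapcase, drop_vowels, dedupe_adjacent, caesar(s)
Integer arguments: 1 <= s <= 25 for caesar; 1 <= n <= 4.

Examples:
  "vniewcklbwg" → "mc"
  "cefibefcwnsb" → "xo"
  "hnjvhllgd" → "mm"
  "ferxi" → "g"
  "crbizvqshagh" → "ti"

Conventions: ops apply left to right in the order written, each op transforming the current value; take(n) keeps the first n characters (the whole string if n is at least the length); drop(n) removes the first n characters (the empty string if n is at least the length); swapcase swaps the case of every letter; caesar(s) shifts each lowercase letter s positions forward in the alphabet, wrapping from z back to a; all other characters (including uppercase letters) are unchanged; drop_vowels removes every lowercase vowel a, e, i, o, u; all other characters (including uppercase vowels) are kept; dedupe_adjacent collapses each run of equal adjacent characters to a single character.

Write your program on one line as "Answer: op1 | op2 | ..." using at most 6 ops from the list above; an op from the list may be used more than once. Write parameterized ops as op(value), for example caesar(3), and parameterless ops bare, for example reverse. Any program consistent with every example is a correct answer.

drop_vowels | reverse | take(4) | drop(2) | reverse | caesar(1)

Check, running the answer program on each example:
  "vniewcklbwg" -> "vnwcklbwg" -> "gwblkcwnv" -> "gwbl" -> "bl" -> "lb" -> "mc"
  "cefibefcwnsb" -> "cfbfcwnsb" -> "bsnwcfbfc" -> "bsnw" -> "nw" -> "wn" -> "xo"
  "hnjvhllgd" -> "hnjvhllgd" -> "dgllhvjnh" -> "dgll" -> "ll" -> "ll" -> "mm"
  "ferxi" -> "frx" -> "xrf" -> "xrf" -> "f" -> "f" -> "g"
  "crbizvqshagh" -> "crbzvqshgh" -> "hghsqvzbrc" -> "hghs" -> "hs" -> "sh" -> "ti"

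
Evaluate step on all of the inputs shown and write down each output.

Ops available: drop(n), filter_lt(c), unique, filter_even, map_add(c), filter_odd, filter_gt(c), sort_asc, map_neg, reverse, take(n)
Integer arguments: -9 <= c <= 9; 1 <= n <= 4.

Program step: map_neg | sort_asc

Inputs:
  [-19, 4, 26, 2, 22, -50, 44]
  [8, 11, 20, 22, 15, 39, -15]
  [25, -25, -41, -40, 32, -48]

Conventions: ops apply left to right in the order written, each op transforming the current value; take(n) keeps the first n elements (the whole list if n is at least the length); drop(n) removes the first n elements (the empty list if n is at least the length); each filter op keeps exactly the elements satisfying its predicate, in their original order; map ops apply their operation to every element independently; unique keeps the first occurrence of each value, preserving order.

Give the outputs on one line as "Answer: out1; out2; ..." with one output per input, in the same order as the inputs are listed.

[-44, -26, -22, -4, -2, 19, 50]; [-39, -22, -20, -15, -11, -8, 15]; [-32, -25, 25, 40, 41, 48]

Execution, op by op:
  [-19, 4, 26, 2, 22, -50, 44] -> [19, -4, -26, -2, -22, 50, -44] -> [-44, -26, -22, -4, -2, 19, 50]
  [8, 11, 20, 22, 15, 39, -15] -> [-8, -11, -20, -22, -15, -39, 15] -> [-39, -22, -20, -15, -11, -8, 15]
  [25, -25, -41, -40, 32, -48] -> [-25, 25, 41, 40, -32, 48] -> [-32, -25, 25, 40, 41, 48]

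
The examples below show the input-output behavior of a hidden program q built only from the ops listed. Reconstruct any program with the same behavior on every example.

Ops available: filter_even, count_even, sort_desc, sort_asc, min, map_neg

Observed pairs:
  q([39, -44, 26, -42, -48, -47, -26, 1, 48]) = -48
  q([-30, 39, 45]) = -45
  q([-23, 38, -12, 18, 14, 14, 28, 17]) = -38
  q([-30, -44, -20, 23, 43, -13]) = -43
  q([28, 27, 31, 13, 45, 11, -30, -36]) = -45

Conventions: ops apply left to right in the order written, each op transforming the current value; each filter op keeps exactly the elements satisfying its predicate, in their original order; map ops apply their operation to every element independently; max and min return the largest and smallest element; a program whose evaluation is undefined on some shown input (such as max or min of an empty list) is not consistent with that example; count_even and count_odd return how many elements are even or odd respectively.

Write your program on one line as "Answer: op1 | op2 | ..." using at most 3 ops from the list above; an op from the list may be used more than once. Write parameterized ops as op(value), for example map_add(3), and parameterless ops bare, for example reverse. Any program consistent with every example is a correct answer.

sort_asc | map_neg | min

Check, running the answer program on each example:
  [39, -44, 26, -42, -48, -47, -26, 1, 48] -> [-48, -47, -44, -42, -26, 1, 26, 39, 48] -> [48, 47, 44, 42, 26, -1, -26, -39, -48] -> -48
  [-30, 39, 45] -> [-30, 39, 45] -> [30, -39, -45] -> -45
  [-23, 38, -12, 18, 14, 14, 28, 17] -> [-23, -12, 14, 14, 17, 18, 28, 38] -> [23, 12, -14, -14, -17, -18, -28, -38] -> -38
  [-30, -44, -20, 23, 43, -13] -> [-44, -30, -20, -13, 23, 43] -> [44, 30, 20, 13, -23, -43] -> -43
  [28, 27, 31, 13, 45, 11, -30, -36] -> [-36, -30, 11, 13, 27, 28, 31, 45] -> [36, 30, -11, -13, -27, -28, -31, -45] -> -45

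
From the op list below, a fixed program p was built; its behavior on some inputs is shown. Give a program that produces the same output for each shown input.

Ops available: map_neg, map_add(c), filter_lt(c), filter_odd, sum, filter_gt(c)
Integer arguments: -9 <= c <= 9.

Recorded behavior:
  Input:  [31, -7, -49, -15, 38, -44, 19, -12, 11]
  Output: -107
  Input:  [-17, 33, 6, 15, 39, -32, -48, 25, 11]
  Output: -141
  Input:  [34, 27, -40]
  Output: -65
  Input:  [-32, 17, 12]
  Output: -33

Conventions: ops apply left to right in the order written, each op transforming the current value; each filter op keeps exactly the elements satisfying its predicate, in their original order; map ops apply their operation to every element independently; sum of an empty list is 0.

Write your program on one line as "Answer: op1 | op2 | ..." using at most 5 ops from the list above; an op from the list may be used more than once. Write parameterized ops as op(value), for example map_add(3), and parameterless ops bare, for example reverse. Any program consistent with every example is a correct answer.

filter_gt(-1) | map_add(4) | map_add(-2) | map_neg | sum

Check, running the answer program on each example:
  [31, -7, -49, -15, 38, -44, 19, -12, 11] -> [31, 38, 19, 11] -> [35, 42, 23, 15] -> [33, 40, 21, 13] -> [-33, -40, -21, -13] -> -107
  [-17, 33, 6, 15, 39, -32, -48, 25, 11] -> [33, 6, 15, 39, 25, 11] -> [37, 10, 19, 43, 29, 15] -> [35, 8, 17, 41, 27, 13] -> [-35, -8, -17, -41, -27, -13] -> -141
  [34, 27, -40] -> [34, 27] -> [38, 31] -> [36, 29] -> [-36, -29] -> -65
  [-32, 17, 12] -> [17, 12] -> [21, 16] -> [19, 14] -> [-19, -14] -> -33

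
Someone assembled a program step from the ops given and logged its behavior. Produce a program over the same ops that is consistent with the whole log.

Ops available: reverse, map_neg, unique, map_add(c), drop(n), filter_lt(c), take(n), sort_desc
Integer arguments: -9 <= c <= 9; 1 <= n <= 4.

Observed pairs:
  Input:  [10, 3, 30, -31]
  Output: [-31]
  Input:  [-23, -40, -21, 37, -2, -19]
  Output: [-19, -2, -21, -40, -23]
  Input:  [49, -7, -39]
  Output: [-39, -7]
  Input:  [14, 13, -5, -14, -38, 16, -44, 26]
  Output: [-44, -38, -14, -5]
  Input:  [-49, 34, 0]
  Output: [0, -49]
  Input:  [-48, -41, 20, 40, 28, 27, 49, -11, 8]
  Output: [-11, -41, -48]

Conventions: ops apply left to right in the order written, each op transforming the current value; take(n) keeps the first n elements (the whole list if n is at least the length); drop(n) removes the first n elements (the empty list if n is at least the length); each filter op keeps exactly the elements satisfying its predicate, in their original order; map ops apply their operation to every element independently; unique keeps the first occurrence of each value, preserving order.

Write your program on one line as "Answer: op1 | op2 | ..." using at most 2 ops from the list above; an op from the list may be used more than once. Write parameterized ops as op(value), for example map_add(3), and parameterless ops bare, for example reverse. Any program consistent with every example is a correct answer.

filter_lt(3) | reverse

Check, running the answer program on each example:
  [10, 3, 30, -31] -> [-31] -> [-31]
  [-23, -40, -21, 37, -2, -19] -> [-23, -40, -21, -2, -19] -> [-19, -2, -21, -40, -23]
  [49, -7, -39] -> [-7, -39] -> [-39, -7]
  [14, 13, -5, -14, -38, 16, -44, 26] -> [-5, -14, -38, -44] -> [-44, -38, -14, -5]
  [-49, 34, 0] -> [-49, 0] -> [0, -49]
  [-48, -41, 20, 40, 28, 27, 49, -11, 8] -> [-48, -41, -11] -> [-11, -41, -48]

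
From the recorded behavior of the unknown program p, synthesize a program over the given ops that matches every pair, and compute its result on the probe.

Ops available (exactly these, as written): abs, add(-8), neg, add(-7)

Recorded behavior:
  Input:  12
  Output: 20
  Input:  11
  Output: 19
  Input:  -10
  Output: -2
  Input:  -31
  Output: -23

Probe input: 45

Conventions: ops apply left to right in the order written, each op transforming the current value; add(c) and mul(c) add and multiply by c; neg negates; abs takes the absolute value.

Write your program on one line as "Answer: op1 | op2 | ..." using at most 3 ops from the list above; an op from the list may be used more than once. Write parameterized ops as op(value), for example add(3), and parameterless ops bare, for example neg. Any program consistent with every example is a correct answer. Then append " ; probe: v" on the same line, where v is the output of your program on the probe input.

neg | add(-8) | neg ; probe: 53

Check, running the answer program on each example:
  12 -> -12 -> -20 -> 20
  11 -> -11 -> -19 -> 19
  -10 -> 10 -> 2 -> -2
  -31 -> 31 -> 23 -> -23
  probe: 45 -> -45 -> -53 -> 53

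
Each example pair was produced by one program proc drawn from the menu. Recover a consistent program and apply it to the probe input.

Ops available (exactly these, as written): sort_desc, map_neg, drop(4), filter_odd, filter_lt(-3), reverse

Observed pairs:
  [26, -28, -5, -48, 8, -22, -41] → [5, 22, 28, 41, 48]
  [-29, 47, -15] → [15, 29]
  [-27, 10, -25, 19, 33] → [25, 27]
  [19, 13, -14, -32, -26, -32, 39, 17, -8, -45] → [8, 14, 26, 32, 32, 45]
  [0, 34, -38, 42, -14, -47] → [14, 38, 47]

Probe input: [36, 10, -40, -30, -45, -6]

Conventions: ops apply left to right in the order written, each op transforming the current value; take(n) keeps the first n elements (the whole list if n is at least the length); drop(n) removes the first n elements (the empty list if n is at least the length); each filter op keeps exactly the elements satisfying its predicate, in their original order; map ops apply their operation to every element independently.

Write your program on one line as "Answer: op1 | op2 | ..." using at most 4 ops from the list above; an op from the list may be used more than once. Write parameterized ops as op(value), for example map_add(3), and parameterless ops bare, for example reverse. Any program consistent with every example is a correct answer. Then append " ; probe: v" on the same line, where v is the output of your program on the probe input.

filter_lt(-3) | sort_desc | map_neg ; probe: [6, 30, 40, 45]

Check, running the answer program on each example:
  [26, -28, -5, -48, 8, -22, -41] -> [-28, -5, -48, -22, -41] -> [-5, -22, -28, -41, -48] -> [5, 22, 28, 41, 48]
  [-29, 47, -15] -> [-29, -15] -> [-15, -29] -> [15, 29]
  [-27, 10, -25, 19, 33] -> [-27, -25] -> [-25, -27] -> [25, 27]
  [19, 13, -14, -32, -26, -32, 39, 17, -8, -45] -> [-14, -32, -26, -32, -8, -45] -> [-8, -14, -26, -32, -32, -45] -> [8, 14, 26, 32, 32, 45]
  [0, 34, -38, 42, -14, -47] -> [-38, -14, -47] -> [-14, -38, -47] -> [14, 38, 47]
  probe: [36, 10, -40, -30, -45, -6] -> [-40, -30, -45, -6] -> [-6, -30, -40, -45] -> [6, 30, 40, 45]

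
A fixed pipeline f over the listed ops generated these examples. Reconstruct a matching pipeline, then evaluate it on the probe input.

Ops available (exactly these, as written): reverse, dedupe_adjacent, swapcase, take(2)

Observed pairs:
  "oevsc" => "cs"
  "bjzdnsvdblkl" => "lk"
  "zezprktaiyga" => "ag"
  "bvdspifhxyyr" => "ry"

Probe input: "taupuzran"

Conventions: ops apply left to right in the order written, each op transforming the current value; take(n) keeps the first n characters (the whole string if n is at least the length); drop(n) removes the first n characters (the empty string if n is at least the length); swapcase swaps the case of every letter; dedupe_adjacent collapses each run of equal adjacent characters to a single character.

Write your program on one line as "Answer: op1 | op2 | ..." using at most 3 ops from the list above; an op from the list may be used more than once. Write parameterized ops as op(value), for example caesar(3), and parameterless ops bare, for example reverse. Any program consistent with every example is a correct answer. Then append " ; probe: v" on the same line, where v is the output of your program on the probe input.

reverse | take(2) ; probe: "na"

Check, running the answer program on each example:
  "oevsc" -> "csveo" -> "cs"
  "bjzdnsvdblkl" -> "lklbdvsndzjb" -> "lk"
  "zezprktaiyga" -> "agyiatkrpzez" -> "ag"
  "bvdspifhxyyr" -> "ryyxhfipsdvb" -> "ry"
  probe: "taupuzran" -> "narzupuat" -> "na"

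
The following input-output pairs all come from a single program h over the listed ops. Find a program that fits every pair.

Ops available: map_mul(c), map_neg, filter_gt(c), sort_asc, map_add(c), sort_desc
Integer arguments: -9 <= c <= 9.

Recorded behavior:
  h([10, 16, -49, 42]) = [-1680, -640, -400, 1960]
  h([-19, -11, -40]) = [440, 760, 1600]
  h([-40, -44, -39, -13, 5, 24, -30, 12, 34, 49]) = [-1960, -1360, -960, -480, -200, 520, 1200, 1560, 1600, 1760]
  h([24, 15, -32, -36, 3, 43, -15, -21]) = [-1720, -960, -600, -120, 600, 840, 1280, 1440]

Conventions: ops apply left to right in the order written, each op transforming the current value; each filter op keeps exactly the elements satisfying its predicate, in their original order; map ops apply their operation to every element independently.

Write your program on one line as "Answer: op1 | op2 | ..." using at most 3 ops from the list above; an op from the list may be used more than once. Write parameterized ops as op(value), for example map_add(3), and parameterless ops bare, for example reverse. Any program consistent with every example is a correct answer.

map_mul(-8) | map_mul(5) | sort_asc

Check, running the answer program on each example:
  [10, 16, -49, 42] -> [-80, -128, 392, -336] -> [-400, -640, 1960, -1680] -> [-1680, -640, -400, 1960]
  [-19, -11, -40] -> [152, 88, 320] -> [760, 440, 1600] -> [440, 760, 1600]
  [-40, -44, -39, -13, 5, 24, -30, 12, 34, 49] -> [320, 352, 312, 104, -40, -192, 240, -96, -272, -392] -> [1600, 1760, 1560, 520, -200, -960, 1200, -480, -1360, -1960] -> [-1960, -1360, -960, -480, -200, 520, 1200, 1560, 1600, 1760]
  [24, 15, -32, -36, 3, 43, -15, -21] -> [-192, -120, 256, 288, -24, -344, 120, 168] -> [-960, -600, 1280, 1440, -120, -1720, 600, 840] -> [-1720, -960, -600, -120, 600, 840, 1280, 1440]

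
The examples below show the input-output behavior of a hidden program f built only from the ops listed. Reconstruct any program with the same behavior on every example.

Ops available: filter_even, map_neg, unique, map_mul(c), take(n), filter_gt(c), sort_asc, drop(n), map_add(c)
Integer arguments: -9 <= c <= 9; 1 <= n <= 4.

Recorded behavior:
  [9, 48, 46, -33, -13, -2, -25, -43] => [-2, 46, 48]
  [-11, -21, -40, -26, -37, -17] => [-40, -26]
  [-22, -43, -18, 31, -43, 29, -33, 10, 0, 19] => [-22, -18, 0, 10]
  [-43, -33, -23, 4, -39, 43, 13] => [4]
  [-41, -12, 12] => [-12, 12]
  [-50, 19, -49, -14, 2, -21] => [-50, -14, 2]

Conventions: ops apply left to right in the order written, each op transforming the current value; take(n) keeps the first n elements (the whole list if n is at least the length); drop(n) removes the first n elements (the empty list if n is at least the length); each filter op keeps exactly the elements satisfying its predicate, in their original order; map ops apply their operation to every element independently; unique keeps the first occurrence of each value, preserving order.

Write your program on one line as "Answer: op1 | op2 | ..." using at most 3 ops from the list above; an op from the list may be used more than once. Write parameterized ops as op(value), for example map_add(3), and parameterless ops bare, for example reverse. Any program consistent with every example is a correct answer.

sort_asc | filter_even

Check, running the answer program on each example:
  [9, 48, 46, -33, -13, -2, -25, -43] -> [-43, -33, -25, -13, -2, 9, 46, 48] -> [-2, 46, 48]
  [-11, -21, -40, -26, -37, -17] -> [-40, -37, -26, -21, -17, -11] -> [-40, -26]
  [-22, -43, -18, 31, -43, 29, -33, 10, 0, 19] -> [-43, -43, -33, -22, -18, 0, 10, 19, 29, 31] -> [-22, -18, 0, 10]
  [-43, -33, -23, 4, -39, 43, 13] -> [-43, -39, -33, -23, 4, 13, 43] -> [4]
  [-41, -12, 12] -> [-41, -12, 12] -> [-12, 12]
  [-50, 19, -49, -14, 2, -21] -> [-50, -49, -21, -14, 2, 19] -> [-50, -14, 2]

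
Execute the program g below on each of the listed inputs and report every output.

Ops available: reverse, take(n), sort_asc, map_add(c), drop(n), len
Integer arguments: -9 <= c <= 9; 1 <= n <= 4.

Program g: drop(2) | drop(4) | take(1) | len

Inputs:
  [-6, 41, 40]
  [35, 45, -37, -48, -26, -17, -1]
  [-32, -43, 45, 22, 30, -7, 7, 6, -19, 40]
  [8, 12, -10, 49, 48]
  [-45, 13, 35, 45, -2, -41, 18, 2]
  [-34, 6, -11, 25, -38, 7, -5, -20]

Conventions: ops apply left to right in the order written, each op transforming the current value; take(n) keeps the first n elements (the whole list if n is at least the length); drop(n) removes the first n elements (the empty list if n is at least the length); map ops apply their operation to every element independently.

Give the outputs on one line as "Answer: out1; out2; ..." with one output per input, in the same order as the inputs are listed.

0; 1; 1; 0; 1; 1

Execution, op by op:
  [-6, 41, 40] -> [40] -> [] -> [] -> 0
  [35, 45, -37, -48, -26, -17, -1] -> [-37, -48, -26, -17, -1] -> [-1] -> [-1] -> 1
  [-32, -43, 45, 22, 30, -7, 7, 6, -19, 40] -> [45, 22, 30, -7, 7, 6, -19, 40] -> [7, 6, -19, 40] -> [7] -> 1
  [8, 12, -10, 49, 48] -> [-10, 49, 48] -> [] -> [] -> 0
  [-45, 13, 35, 45, -2, -41, 18, 2] -> [35, 45, -2, -41, 18, 2] -> [18, 2] -> [18] -> 1
  [-34, 6, -11, 25, -38, 7, -5, -20] -> [-11, 25, -38, 7, -5, -20] -> [-5, -20] -> [-5] -> 1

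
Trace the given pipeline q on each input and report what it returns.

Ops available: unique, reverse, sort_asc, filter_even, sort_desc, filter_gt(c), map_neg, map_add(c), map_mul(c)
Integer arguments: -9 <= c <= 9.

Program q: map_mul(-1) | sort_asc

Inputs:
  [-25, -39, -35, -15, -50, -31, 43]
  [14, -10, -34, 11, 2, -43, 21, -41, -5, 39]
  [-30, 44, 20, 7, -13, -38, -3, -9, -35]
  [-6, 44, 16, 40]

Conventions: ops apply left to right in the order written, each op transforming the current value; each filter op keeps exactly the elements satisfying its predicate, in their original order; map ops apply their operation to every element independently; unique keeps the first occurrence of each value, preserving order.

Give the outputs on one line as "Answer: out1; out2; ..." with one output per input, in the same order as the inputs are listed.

Execution, op by op:
  [-25, -39, -35, -15, -50, -31, 43] -> [25, 39, 35, 15, 50, 31, -43] -> [-43, 15, 25, 31, 35, 39, 50]
  [14, -10, -34, 11, 2, -43, 21, -41, -5, 39] -> [-14, 10, 34, -11, -2, 43, -21, 41, 5, -39] -> [-39, -21, -14, -11, -2, 5, 10, 34, 41, 43]
  [-30, 44, 20, 7, -13, -38, -3, -9, -35] -> [30, -44, -20, -7, 13, 38, 3, 9, 35] -> [-44, -20, -7, 3, 9, 13, 30, 35, 38]
  [-6, 44, 16, 40] -> [6, -44, -16, -40] -> [-44, -40, -16, 6]

[-43, 15, 25, 31, 35, 39, 50]; [-39, -21, -14, -11, -2, 5, 10, 34, 41, 43]; [-44, -20, -7, 3, 9, 13, 30, 35, 38]; [-44, -40, -16, 6]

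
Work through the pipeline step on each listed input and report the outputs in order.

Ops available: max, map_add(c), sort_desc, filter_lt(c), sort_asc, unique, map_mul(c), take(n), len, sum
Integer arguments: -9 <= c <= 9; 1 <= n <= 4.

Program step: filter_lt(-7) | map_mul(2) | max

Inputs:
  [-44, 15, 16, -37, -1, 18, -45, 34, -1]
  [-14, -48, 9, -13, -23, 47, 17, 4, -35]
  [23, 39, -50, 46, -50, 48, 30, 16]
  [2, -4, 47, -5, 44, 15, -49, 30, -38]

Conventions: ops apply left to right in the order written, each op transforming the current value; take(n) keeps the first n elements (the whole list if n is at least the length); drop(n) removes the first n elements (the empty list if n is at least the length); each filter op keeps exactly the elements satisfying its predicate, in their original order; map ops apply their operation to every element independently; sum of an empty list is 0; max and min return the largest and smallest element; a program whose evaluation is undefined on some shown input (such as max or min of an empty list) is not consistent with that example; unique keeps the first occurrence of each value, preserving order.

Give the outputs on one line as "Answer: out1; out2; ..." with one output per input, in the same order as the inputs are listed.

-74; -26; -100; -76

Execution, op by op:
  [-44, 15, 16, -37, -1, 18, -45, 34, -1] -> [-44, -37, -45] -> [-88, -74, -90] -> -74
  [-14, -48, 9, -13, -23, 47, 17, 4, -35] -> [-14, -48, -13, -23, -35] -> [-28, -96, -26, -46, -70] -> -26
  [23, 39, -50, 46, -50, 48, 30, 16] -> [-50, -50] -> [-100, -100] -> -100
  [2, -4, 47, -5, 44, 15, -49, 30, -38] -> [-49, -38] -> [-98, -76] -> -76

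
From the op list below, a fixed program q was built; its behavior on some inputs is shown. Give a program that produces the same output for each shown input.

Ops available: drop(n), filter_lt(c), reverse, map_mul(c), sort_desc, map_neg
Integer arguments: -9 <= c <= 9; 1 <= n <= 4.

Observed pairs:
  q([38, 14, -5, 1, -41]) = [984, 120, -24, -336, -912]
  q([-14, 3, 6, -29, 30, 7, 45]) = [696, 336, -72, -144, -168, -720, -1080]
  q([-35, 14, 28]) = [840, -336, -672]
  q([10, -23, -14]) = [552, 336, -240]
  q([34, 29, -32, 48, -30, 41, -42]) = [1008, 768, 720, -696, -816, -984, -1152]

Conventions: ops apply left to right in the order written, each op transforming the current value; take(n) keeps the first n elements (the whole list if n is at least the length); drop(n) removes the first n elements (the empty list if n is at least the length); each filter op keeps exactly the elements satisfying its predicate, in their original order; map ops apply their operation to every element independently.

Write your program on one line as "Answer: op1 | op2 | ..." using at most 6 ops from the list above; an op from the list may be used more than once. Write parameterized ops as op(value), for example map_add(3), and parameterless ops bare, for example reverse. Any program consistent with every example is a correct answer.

sort_desc | map_mul(3) | reverse | map_neg | map_mul(8)

Check, running the answer program on each example:
  [38, 14, -5, 1, -41] -> [38, 14, 1, -5, -41] -> [114, 42, 3, -15, -123] -> [-123, -15, 3, 42, 114] -> [123, 15, -3, -42, -114] -> [984, 120, -24, -336, -912]
  [-14, 3, 6, -29, 30, 7, 45] -> [45, 30, 7, 6, 3, -14, -29] -> [135, 90, 21, 18, 9, -42, -87] -> [-87, -42, 9, 18, 21, 90, 135] -> [87, 42, -9, -18, -21, -90, -135] -> [696, 336, -72, -144, -168, -720, -1080]
  [-35, 14, 28] -> [28, 14, -35] -> [84, 42, -105] -> [-105, 42, 84] -> [105, -42, -84] -> [840, -336, -672]
  [10, -23, -14] -> [10, -14, -23] -> [30, -42, -69] -> [-69, -42, 30] -> [69, 42, -30] -> [552, 336, -240]
  [34, 29, -32, 48, -30, 41, -42] -> [48, 41, 34, 29, -30, -32, -42] -> [144, 123, 102, 87, -90, -96, -126] -> [-126, -96, -90, 87, 102, 123, 144] -> [126, 96, 90, -87, -102, -123, -144] -> [1008, 768, 720, -696, -816, -984, -1152]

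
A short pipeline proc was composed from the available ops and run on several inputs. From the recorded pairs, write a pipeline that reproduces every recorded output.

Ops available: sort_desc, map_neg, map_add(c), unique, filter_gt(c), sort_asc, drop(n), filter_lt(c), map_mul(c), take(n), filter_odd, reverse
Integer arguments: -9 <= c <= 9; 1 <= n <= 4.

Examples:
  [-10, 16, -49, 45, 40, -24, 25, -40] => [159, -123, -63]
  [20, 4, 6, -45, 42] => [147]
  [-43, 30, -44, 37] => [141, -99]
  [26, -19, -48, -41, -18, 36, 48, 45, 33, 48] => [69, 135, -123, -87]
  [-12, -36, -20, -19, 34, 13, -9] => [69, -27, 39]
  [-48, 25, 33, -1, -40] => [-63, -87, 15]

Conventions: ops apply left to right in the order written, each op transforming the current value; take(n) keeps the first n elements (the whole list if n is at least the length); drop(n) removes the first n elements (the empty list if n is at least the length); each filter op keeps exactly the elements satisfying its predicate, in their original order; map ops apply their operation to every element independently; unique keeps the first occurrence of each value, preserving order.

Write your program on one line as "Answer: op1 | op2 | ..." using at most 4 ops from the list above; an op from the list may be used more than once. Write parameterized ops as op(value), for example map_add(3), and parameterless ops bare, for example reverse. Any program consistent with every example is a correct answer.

filter_odd | map_add(-4) | map_mul(-3)

Check, running the answer program on each example:
  [-10, 16, -49, 45, 40, -24, 25, -40] -> [-49, 45, 25] -> [-53, 41, 21] -> [159, -123, -63]
  [20, 4, 6, -45, 42] -> [-45] -> [-49] -> [147]
  [-43, 30, -44, 37] -> [-43, 37] -> [-47, 33] -> [141, -99]
  [26, -19, -48, -41, -18, 36, 48, 45, 33, 48] -> [-19, -41, 45, 33] -> [-23, -45, 41, 29] -> [69, 135, -123, -87]
  [-12, -36, -20, -19, 34, 13, -9] -> [-19, 13, -9] -> [-23, 9, -13] -> [69, -27, 39]
  [-48, 25, 33, -1, -40] -> [25, 33, -1] -> [21, 29, -5] -> [-63, -87, 15]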